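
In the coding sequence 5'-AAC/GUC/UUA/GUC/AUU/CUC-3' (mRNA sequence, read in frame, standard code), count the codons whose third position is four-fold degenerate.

3

Codon 1 AAC (Asn): third position 2-fold.
Codon 2 GUC (Val): third position 4-fold.
Codon 3 UUA (Leu): third position 2-fold.
Codon 4 GUC (Val): third position 4-fold.
Codon 5 AUU (Ile): third position 3-fold.
Codon 6 CUC (Leu): third position 4-fold.
Four-fold degenerate third positions: 3.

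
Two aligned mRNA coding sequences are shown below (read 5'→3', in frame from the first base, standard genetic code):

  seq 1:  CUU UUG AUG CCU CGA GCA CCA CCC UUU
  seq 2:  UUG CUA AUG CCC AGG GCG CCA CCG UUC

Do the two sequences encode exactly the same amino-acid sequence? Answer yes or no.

Codon 1: CUU Leu / UUG Leu — synonymous.
Codon 2: UUG Leu / CUA Leu — synonymous.
Codon 3: AUG Met / AUG Met — identical.
Codon 4: CCU Pro / CCC Pro — synonymous.
Codon 5: CGA Arg / AGG Arg — synonymous.
Codon 6: GCA Ala / GCG Ala — synonymous.
Codon 7: CCA Pro / CCA Pro — identical.
Codon 8: CCC Pro / CCG Pro — synonymous.
Codon 9: UUU Phe / UUC Phe — synonymous.
Nonsynonymous differences: 0 → same protein.

yes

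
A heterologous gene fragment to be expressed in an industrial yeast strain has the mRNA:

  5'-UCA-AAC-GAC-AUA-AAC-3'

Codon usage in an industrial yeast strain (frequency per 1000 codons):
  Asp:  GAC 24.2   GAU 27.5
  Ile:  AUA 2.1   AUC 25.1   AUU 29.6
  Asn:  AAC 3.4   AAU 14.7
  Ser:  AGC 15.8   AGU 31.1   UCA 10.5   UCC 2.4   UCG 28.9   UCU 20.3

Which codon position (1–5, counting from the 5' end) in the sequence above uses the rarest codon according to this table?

4

Codon 1 UCA (Ser): 10.5 per 1000.
Codon 2 AAC (Asn): 3.4 per 1000.
Codon 3 GAC (Asp): 24.2 per 1000.
Codon 4 AUA (Ile): 2.1 per 1000.
Codon 5 AAC (Asn): 3.4 per 1000.
Lowest frequency is 2.1 at codon 4.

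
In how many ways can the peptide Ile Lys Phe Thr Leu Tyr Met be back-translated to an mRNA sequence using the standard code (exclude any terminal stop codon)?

576

Ile: 3 codons.
Lys: 2 codons.
Phe: 2 codons.
Thr: 4 codons.
Leu: 6 codons.
Tyr: 2 codons.
Met: 1 codon.
3 × 2 × 2 × 4 × 6 × 2 × 1 = 576.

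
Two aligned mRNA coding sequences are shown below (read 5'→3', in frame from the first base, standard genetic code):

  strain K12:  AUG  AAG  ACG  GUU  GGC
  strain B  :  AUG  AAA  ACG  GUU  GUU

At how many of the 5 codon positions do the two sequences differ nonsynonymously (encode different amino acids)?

1

Codon 1: AUG Met / AUG Met — identical.
Codon 2: AAG Lys / AAA Lys — synonymous.
Codon 3: ACG Thr / ACG Thr — identical.
Codon 4: GUU Val / GUU Val — identical.
Codon 5: GGC Gly / GUU Val — nonsynonymous.
Nonsynonymous differences: 1.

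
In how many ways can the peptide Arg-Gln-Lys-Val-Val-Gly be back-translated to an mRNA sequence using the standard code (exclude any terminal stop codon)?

1536

Arg: 6 codons.
Gln: 2 codons.
Lys: 2 codons.
Val: 4 codons.
Val: 4 codons.
Gly: 4 codons.
6 × 2 × 2 × 4 × 4 × 4 = 1536.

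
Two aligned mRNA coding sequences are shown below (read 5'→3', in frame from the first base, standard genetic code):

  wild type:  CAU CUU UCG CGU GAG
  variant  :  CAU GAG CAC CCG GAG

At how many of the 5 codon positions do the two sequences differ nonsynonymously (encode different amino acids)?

Codon 1: CAU His / CAU His — identical.
Codon 2: CUU Leu / GAG Glu — nonsynonymous.
Codon 3: UCG Ser / CAC His — nonsynonymous.
Codon 4: CGU Arg / CCG Pro — nonsynonymous.
Codon 5: GAG Glu / GAG Glu — identical.
Nonsynonymous differences: 3.

3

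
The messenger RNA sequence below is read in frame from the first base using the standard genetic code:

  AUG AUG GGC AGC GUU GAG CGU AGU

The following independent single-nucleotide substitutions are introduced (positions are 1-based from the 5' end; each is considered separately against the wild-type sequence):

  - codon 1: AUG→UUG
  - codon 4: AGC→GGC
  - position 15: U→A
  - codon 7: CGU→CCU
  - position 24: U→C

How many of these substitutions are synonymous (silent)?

2

Codon 1: AUG (Met) → UUG (Leu) — missense.
Codon 4: AGC (Ser) → GGC (Gly) — missense.
Codon 5: GUU (Val) → GUA (Val) — synonymous.
Codon 7: CGU (Arg) → CCU (Pro) — missense.
Codon 8: AGU (Ser) → AGC (Ser) — synonymous.
Synonymous: 2 of 5.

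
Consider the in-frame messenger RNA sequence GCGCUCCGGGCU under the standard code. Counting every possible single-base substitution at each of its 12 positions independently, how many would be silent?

Codon 1 (GCG, Ala): 3 synonymous substitutions.
Codon 2 (CUC, Leu): 3 synonymous substitutions.
Codon 3 (CGG, Arg): 4 synonymous substitutions.
Codon 4 (GCU, Ala): 3 synonymous substitutions.
Total: 3 + 3 + 4 + 3 = 13.

13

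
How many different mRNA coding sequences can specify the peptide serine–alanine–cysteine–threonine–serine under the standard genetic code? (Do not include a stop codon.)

1152

Ser: 6 codons.
Ala: 4 codons.
Cys: 2 codons.
Thr: 4 codons.
Ser: 6 codons.
6 × 4 × 2 × 4 × 6 = 1152.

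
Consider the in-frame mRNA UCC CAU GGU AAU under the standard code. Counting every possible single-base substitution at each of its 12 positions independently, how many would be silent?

Codon 1 (UCC, Ser): 3 synonymous substitutions.
Codon 2 (CAU, His): 1 synonymous substitution.
Codon 3 (GGU, Gly): 3 synonymous substitutions.
Codon 4 (AAU, Asn): 1 synonymous substitution.
Total: 3 + 1 + 3 + 1 = 8.

8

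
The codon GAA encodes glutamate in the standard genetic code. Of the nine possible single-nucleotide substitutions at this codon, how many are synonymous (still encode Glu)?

Position 1: none → 0 synonymous.
Position 2: none → 0 synonymous.
Position 3: GAG → 1 synonymous.
Total: 0 + 0 + 1 = 1.

1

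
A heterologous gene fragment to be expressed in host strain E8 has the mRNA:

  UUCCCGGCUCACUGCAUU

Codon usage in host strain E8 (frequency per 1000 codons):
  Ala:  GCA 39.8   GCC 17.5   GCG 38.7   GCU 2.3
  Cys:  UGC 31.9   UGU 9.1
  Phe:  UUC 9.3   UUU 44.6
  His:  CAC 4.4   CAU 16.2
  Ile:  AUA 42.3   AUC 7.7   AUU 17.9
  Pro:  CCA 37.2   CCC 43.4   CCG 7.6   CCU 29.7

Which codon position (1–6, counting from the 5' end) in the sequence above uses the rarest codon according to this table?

3

Codon 1 UUC (Phe): 9.3 per 1000.
Codon 2 CCG (Pro): 7.6 per 1000.
Codon 3 GCU (Ala): 2.3 per 1000.
Codon 4 CAC (His): 4.4 per 1000.
Codon 5 UGC (Cys): 31.9 per 1000.
Codon 6 AUU (Ile): 17.9 per 1000.
Lowest frequency is 2.3 at codon 3.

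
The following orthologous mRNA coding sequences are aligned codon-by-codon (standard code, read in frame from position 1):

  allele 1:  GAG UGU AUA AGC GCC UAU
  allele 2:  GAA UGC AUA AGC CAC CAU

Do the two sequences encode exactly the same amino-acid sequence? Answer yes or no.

Codon 1: GAG Glu / GAA Glu — synonymous.
Codon 2: UGU Cys / UGC Cys — synonymous.
Codon 3: AUA Ile / AUA Ile — identical.
Codon 4: AGC Ser / AGC Ser — identical.
Codon 5: GCC Ala / CAC His — nonsynonymous.
Codon 6: UAU Tyr / CAU His — nonsynonymous.
Nonsynonymous differences: 2 → different protein.

no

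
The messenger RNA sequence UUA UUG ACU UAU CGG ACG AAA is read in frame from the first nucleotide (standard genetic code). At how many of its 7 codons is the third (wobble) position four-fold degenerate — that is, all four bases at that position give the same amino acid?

Codon 1 UUA (Leu): third position 2-fold.
Codon 2 UUG (Leu): third position 2-fold.
Codon 3 ACU (Thr): third position 4-fold.
Codon 4 UAU (Tyr): third position 2-fold.
Codon 5 CGG (Arg): third position 4-fold.
Codon 6 ACG (Thr): third position 4-fold.
Codon 7 AAA (Lys): third position 2-fold.
Four-fold degenerate third positions: 3.

3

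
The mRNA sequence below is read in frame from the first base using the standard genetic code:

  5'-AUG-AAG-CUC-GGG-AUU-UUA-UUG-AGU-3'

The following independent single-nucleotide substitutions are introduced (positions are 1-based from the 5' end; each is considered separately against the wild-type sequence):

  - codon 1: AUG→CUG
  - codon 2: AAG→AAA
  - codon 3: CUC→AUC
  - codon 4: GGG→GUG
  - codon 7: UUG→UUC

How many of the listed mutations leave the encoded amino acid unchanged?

Codon 1: AUG (Met) → CUG (Leu) — missense.
Codon 2: AAG (Lys) → AAA (Lys) — synonymous.
Codon 3: CUC (Leu) → AUC (Ile) — missense.
Codon 4: GGG (Gly) → GUG (Val) — missense.
Codon 7: UUG (Leu) → UUC (Phe) — missense.
Synonymous: 1 of 5.

1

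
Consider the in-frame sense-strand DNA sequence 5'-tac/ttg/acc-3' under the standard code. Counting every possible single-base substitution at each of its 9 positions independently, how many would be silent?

Codon 1 (TAC, Tyr): 1 synonymous substitution.
Codon 2 (TTG, Leu): 2 synonymous substitutions.
Codon 3 (ACC, Thr): 3 synonymous substitutions.
Total: 1 + 2 + 3 = 6.

6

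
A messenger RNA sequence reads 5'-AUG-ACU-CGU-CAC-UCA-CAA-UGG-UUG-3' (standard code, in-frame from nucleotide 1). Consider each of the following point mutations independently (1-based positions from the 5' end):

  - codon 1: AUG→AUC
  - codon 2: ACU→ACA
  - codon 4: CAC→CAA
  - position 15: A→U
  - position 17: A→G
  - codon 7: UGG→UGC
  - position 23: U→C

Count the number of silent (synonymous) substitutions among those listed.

Codon 1: AUG (Met) → AUC (Ile) — missense.
Codon 2: ACU (Thr) → ACA (Thr) — synonymous.
Codon 4: CAC (His) → CAA (Gln) — missense.
Codon 5: UCA (Ser) → UCU (Ser) — synonymous.
Codon 6: CAA (Gln) → CGA (Arg) — missense.
Codon 7: UGG (Trp) → UGC (Cys) — missense.
Codon 8: UUG (Leu) → UCG (Ser) — missense.
Synonymous: 2 of 7.

2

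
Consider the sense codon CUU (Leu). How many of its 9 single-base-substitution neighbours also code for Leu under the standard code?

Position 1: none → 0 synonymous.
Position 2: none → 0 synonymous.
Position 3: CUC, CUA, CUG → 3 synonymous.
Total: 0 + 0 + 3 = 3.

3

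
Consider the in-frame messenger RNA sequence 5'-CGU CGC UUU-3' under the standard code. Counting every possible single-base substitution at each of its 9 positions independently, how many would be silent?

7

Codon 1 (CGU, Arg): 3 synonymous substitutions.
Codon 2 (CGC, Arg): 3 synonymous substitutions.
Codon 3 (UUU, Phe): 1 synonymous substitution.
Total: 3 + 3 + 1 = 7.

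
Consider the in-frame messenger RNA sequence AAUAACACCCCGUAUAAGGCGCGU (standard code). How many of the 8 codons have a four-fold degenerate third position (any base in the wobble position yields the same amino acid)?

Codon 1 AAU (Asn): third position 2-fold.
Codon 2 AAC (Asn): third position 2-fold.
Codon 3 ACC (Thr): third position 4-fold.
Codon 4 CCG (Pro): third position 4-fold.
Codon 5 UAU (Tyr): third position 2-fold.
Codon 6 AAG (Lys): third position 2-fold.
Codon 7 GCG (Ala): third position 4-fold.
Codon 8 CGU (Arg): third position 4-fold.
Four-fold degenerate third positions: 4.

4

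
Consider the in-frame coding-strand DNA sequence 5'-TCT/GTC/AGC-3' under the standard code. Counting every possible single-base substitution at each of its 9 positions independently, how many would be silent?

Codon 1 (TCT, Ser): 3 synonymous substitutions.
Codon 2 (GTC, Val): 3 synonymous substitutions.
Codon 3 (AGC, Ser): 1 synonymous substitution.
Total: 3 + 3 + 1 = 7.

7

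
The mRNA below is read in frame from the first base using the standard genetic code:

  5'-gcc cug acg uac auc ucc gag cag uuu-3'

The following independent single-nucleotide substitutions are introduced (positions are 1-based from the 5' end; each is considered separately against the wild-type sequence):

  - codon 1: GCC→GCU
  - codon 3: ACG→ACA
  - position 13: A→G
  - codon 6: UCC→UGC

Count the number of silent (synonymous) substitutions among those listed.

Codon 1: GCC (Ala) → GCU (Ala) — synonymous.
Codon 3: ACG (Thr) → ACA (Thr) — synonymous.
Codon 5: AUC (Ile) → GUC (Val) — missense.
Codon 6: UCC (Ser) → UGC (Cys) — missense.
Synonymous: 2 of 4.

2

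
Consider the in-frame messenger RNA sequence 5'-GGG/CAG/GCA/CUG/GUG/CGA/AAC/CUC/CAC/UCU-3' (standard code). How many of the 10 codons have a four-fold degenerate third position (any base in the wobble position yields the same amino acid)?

Codon 1 GGG (Gly): third position 4-fold.
Codon 2 CAG (Gln): third position 2-fold.
Codon 3 GCA (Ala): third position 4-fold.
Codon 4 CUG (Leu): third position 4-fold.
Codon 5 GUG (Val): third position 4-fold.
Codon 6 CGA (Arg): third position 4-fold.
Codon 7 AAC (Asn): third position 2-fold.
Codon 8 CUC (Leu): third position 4-fold.
Codon 9 CAC (His): third position 2-fold.
Codon 10 UCU (Ser): third position 4-fold.
Four-fold degenerate third positions: 7.

7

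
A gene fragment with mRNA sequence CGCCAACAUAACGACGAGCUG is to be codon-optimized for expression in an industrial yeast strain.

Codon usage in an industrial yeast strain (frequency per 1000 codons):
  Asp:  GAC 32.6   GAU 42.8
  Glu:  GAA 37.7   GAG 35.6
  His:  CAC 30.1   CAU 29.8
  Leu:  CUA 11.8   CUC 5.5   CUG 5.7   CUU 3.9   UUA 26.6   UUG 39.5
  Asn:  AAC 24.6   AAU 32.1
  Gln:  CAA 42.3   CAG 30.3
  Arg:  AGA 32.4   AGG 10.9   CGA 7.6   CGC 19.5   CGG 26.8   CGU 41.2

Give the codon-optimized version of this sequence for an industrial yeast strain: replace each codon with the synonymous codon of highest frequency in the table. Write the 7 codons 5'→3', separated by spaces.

Codon 1 (Arg): best is CGU at 41.2.
Codon 2 (Gln): best is CAA at 42.3.
Codon 3 (His): best is CAC at 30.1.
Codon 4 (Asn): best is AAU at 32.1.
Codon 5 (Asp): best is GAU at 42.8.
Codon 6 (Glu): best is GAA at 37.7.
Codon 7 (Leu): best is UUG at 39.5.

CGU CAA CAC AAU GAU GAA UUG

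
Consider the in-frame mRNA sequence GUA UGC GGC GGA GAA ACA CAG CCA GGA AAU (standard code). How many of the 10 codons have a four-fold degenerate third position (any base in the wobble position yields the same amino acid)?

Codon 1 GUA (Val): third position 4-fold.
Codon 2 UGC (Cys): third position 2-fold.
Codon 3 GGC (Gly): third position 4-fold.
Codon 4 GGA (Gly): third position 4-fold.
Codon 5 GAA (Glu): third position 2-fold.
Codon 6 ACA (Thr): third position 4-fold.
Codon 7 CAG (Gln): third position 2-fold.
Codon 8 CCA (Pro): third position 4-fold.
Codon 9 GGA (Gly): third position 4-fold.
Codon 10 AAU (Asn): third position 2-fold.
Four-fold degenerate third positions: 6.

6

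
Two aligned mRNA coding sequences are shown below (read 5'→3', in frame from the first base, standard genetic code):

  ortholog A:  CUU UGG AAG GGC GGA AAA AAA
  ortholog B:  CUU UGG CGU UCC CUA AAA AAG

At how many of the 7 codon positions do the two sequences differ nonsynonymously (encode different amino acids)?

Codon 1: CUU Leu / CUU Leu — identical.
Codon 2: UGG Trp / UGG Trp — identical.
Codon 3: AAG Lys / CGU Arg — nonsynonymous.
Codon 4: GGC Gly / UCC Ser — nonsynonymous.
Codon 5: GGA Gly / CUA Leu — nonsynonymous.
Codon 6: AAA Lys / AAA Lys — identical.
Codon 7: AAA Lys / AAG Lys — synonymous.
Nonsynonymous differences: 3.

3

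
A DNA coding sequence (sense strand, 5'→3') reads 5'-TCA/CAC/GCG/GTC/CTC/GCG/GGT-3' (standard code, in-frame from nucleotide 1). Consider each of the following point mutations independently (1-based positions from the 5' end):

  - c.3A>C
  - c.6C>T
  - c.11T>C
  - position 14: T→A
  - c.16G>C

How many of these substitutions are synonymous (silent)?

Codon 1: TCA (Ser) → TCC (Ser) — synonymous.
Codon 2: CAC (His) → CAT (His) — synonymous.
Codon 4: GTC (Val) → GCC (Ala) — missense.
Codon 5: CTC (Leu) → CAC (His) — missense.
Codon 6: GCG (Ala) → CCG (Pro) — missense.
Synonymous: 2 of 5.

2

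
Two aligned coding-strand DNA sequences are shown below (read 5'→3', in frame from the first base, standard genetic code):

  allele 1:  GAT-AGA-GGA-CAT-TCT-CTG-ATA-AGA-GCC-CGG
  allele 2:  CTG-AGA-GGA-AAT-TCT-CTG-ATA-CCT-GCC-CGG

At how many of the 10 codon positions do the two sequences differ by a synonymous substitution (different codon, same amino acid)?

0

Codon 1: GAT Asp / CTG Leu — nonsynonymous.
Codon 2: AGA Arg / AGA Arg — identical.
Codon 3: GGA Gly / GGA Gly — identical.
Codon 4: CAT His / AAT Asn — nonsynonymous.
Codon 5: TCT Ser / TCT Ser — identical.
Codon 6: CTG Leu / CTG Leu — identical.
Codon 7: ATA Ile / ATA Ile — identical.
Codon 8: AGA Arg / CCT Pro — nonsynonymous.
Codon 9: GCC Ala / GCC Ala — identical.
Codon 10: CGG Arg / CGG Arg — identical.
Synonymous differences: 0.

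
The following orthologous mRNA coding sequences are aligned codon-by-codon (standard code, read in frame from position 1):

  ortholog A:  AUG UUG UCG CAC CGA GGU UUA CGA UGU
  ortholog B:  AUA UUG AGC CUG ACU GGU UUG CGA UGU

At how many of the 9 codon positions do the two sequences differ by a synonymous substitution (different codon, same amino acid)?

2

Codon 1: AUG Met / AUA Ile — nonsynonymous.
Codon 2: UUG Leu / UUG Leu — identical.
Codon 3: UCG Ser / AGC Ser — synonymous.
Codon 4: CAC His / CUG Leu — nonsynonymous.
Codon 5: CGA Arg / ACU Thr — nonsynonymous.
Codon 6: GGU Gly / GGU Gly — identical.
Codon 7: UUA Leu / UUG Leu — synonymous.
Codon 8: CGA Arg / CGA Arg — identical.
Codon 9: UGU Cys / UGU Cys — identical.
Synonymous differences: 2.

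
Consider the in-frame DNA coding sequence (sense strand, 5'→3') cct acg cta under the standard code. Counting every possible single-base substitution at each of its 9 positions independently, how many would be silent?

Codon 1 (CCT, Pro): 3 synonymous substitutions.
Codon 2 (ACG, Thr): 3 synonymous substitutions.
Codon 3 (CTA, Leu): 4 synonymous substitutions.
Total: 3 + 3 + 4 = 10.

10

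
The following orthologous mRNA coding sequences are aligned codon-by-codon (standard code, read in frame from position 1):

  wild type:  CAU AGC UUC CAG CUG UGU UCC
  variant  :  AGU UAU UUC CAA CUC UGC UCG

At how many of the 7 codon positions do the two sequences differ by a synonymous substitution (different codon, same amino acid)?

Codon 1: CAU His / AGU Ser — nonsynonymous.
Codon 2: AGC Ser / UAU Tyr — nonsynonymous.
Codon 3: UUC Phe / UUC Phe — identical.
Codon 4: CAG Gln / CAA Gln — synonymous.
Codon 5: CUG Leu / CUC Leu — synonymous.
Codon 6: UGU Cys / UGC Cys — synonymous.
Codon 7: UCC Ser / UCG Ser — synonymous.
Synonymous differences: 4.

4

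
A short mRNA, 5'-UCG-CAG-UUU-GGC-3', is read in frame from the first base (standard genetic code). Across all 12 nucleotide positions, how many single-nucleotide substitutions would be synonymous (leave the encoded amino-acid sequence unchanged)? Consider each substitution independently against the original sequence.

8

Codon 1 (UCG, Ser): 3 synonymous substitutions.
Codon 2 (CAG, Gln): 1 synonymous substitution.
Codon 3 (UUU, Phe): 1 synonymous substitution.
Codon 4 (GGC, Gly): 3 synonymous substitutions.
Total: 3 + 1 + 1 + 3 = 8.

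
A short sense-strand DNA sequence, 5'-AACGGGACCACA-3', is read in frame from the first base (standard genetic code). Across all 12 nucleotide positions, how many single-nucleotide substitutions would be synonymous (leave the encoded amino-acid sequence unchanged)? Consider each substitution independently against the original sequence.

Codon 1 (AAC, Asn): 1 synonymous substitution.
Codon 2 (GGG, Gly): 3 synonymous substitutions.
Codon 3 (ACC, Thr): 3 synonymous substitutions.
Codon 4 (ACA, Thr): 3 synonymous substitutions.
Total: 1 + 3 + 3 + 3 = 10.

10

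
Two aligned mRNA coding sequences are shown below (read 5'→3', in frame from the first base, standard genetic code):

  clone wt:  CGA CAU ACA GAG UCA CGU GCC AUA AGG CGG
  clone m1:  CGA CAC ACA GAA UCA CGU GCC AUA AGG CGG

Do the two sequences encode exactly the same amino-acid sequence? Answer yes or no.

yes

Codon 1: CGA Arg / CGA Arg — identical.
Codon 2: CAU His / CAC His — synonymous.
Codon 3: ACA Thr / ACA Thr — identical.
Codon 4: GAG Glu / GAA Glu — synonymous.
Codon 5: UCA Ser / UCA Ser — identical.
Codon 6: CGU Arg / CGU Arg — identical.
Codon 7: GCC Ala / GCC Ala — identical.
Codon 8: AUA Ile / AUA Ile — identical.
Codon 9: AGG Arg / AGG Arg — identical.
Codon 10: CGG Arg / CGG Arg — identical.
Nonsynonymous differences: 0 → same protein.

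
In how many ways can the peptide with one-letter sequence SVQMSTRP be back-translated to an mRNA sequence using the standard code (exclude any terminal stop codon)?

27648

Ser: 6 codons.
Val: 4 codons.
Gln: 2 codons.
Met: 1 codon.
Ser: 6 codons.
Thr: 4 codons.
Arg: 6 codons.
Pro: 4 codons.
6 × 4 × 2 × 1 × 6 × 4 × 6 × 4 = 27648.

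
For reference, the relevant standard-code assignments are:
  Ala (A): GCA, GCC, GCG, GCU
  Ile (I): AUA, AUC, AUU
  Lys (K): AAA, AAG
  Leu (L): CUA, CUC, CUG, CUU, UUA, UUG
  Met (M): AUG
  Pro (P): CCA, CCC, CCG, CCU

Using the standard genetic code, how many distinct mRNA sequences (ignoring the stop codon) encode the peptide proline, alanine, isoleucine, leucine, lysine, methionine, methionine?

576

Pro: 4 codons.
Ala: 4 codons.
Ile: 3 codons.
Leu: 6 codons.
Lys: 2 codons.
Met: 1 codon.
Met: 1 codon.
4 × 4 × 3 × 6 × 2 × 1 × 1 = 576.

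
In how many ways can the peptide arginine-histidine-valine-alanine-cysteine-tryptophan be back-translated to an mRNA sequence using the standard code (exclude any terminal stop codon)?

384

Arg: 6 codons.
His: 2 codons.
Val: 4 codons.
Ala: 4 codons.
Cys: 2 codons.
Trp: 1 codon.
6 × 2 × 4 × 4 × 2 × 1 = 384.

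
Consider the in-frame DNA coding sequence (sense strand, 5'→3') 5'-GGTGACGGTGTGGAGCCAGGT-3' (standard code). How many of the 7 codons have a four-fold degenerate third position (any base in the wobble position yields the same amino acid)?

Codon 1 GGT (Gly): third position 4-fold.
Codon 2 GAC (Asp): third position 2-fold.
Codon 3 GGT (Gly): third position 4-fold.
Codon 4 GTG (Val): third position 4-fold.
Codon 5 GAG (Glu): third position 2-fold.
Codon 6 CCA (Pro): third position 4-fold.
Codon 7 GGT (Gly): third position 4-fold.
Four-fold degenerate third positions: 5.

5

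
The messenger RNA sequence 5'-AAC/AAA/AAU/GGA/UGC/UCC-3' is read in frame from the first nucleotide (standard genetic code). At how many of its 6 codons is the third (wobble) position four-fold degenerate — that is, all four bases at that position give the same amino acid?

2

Codon 1 AAC (Asn): third position 2-fold.
Codon 2 AAA (Lys): third position 2-fold.
Codon 3 AAU (Asn): third position 2-fold.
Codon 4 GGA (Gly): third position 4-fold.
Codon 5 UGC (Cys): third position 2-fold.
Codon 6 UCC (Ser): third position 4-fold.
Four-fold degenerate third positions: 2.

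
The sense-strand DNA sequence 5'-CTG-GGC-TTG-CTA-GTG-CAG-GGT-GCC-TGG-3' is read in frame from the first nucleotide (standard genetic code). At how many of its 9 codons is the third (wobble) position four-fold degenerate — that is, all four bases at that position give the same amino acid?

6

Codon 1 CTG (Leu): third position 4-fold.
Codon 2 GGC (Gly): third position 4-fold.
Codon 3 TTG (Leu): third position 2-fold.
Codon 4 CTA (Leu): third position 4-fold.
Codon 5 GTG (Val): third position 4-fold.
Codon 6 CAG (Gln): third position 2-fold.
Codon 7 GGT (Gly): third position 4-fold.
Codon 8 GCC (Ala): third position 4-fold.
Codon 9 TGG (Trp): third position 1-fold.
Four-fold degenerate third positions: 6.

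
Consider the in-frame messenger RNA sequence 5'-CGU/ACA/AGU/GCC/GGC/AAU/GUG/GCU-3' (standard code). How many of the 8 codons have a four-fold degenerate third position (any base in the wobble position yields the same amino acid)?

Codon 1 CGU (Arg): third position 4-fold.
Codon 2 ACA (Thr): third position 4-fold.
Codon 3 AGU (Ser): third position 2-fold.
Codon 4 GCC (Ala): third position 4-fold.
Codon 5 GGC (Gly): third position 4-fold.
Codon 6 AAU (Asn): third position 2-fold.
Codon 7 GUG (Val): third position 4-fold.
Codon 8 GCU (Ala): third position 4-fold.
Four-fold degenerate third positions: 6.

6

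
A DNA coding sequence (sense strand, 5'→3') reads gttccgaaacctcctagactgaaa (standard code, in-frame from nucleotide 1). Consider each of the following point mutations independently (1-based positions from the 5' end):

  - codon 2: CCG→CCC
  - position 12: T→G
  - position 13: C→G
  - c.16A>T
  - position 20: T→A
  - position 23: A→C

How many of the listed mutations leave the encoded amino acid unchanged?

2

Codon 2: CCG (Pro) → CCC (Pro) — synonymous.
Codon 4: CCT (Pro) → CCG (Pro) — synonymous.
Codon 5: CCT (Pro) → GCT (Ala) — missense.
Codon 6: AGA (Arg) → TGA (Stop) — nonsense.
Codon 7: CTG (Leu) → CAG (Gln) — missense.
Codon 8: AAA (Lys) → ACA (Thr) — missense.
Synonymous: 2 of 6.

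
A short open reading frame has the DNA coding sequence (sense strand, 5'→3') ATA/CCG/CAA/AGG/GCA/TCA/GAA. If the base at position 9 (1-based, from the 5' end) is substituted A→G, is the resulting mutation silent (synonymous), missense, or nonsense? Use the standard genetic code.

Position 9 falls in codon 3: CAA → Gln.
After the substitution the codon is CAG → Gln.
Both encode Gln, so the change is synonymous.

silent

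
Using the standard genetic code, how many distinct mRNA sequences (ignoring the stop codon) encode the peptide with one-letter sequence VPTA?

256

Val: 4 codons.
Pro: 4 codons.
Thr: 4 codons.
Ala: 4 codons.
4 × 4 × 4 × 4 = 256.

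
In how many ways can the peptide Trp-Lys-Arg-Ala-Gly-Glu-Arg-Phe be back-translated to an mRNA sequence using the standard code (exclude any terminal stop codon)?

4608

Trp: 1 codon.
Lys: 2 codons.
Arg: 6 codons.
Ala: 4 codons.
Gly: 4 codons.
Glu: 2 codons.
Arg: 6 codons.
Phe: 2 codons.
1 × 2 × 6 × 4 × 4 × 2 × 6 × 2 = 4608.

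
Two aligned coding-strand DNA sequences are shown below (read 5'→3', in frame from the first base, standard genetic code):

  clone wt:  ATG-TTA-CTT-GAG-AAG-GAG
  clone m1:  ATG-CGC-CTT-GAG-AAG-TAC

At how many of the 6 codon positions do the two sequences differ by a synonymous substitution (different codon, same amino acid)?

0

Codon 1: ATG Met / ATG Met — identical.
Codon 2: TTA Leu / CGC Arg — nonsynonymous.
Codon 3: CTT Leu / CTT Leu — identical.
Codon 4: GAG Glu / GAG Glu — identical.
Codon 5: AAG Lys / AAG Lys — identical.
Codon 6: GAG Glu / TAC Tyr — nonsynonymous.
Synonymous differences: 0.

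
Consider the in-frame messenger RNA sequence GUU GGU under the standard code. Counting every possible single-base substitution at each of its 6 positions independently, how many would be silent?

Codon 1 (GUU, Val): 3 synonymous substitutions.
Codon 2 (GGU, Gly): 3 synonymous substitutions.
Total: 3 + 3 = 6.

6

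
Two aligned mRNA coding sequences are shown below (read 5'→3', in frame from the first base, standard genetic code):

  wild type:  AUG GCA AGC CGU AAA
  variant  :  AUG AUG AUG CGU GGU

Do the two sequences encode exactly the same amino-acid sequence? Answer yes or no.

no

Codon 1: AUG Met / AUG Met — identical.
Codon 2: GCA Ala / AUG Met — nonsynonymous.
Codon 3: AGC Ser / AUG Met — nonsynonymous.
Codon 4: CGU Arg / CGU Arg — identical.
Codon 5: AAA Lys / GGU Gly — nonsynonymous.
Nonsynonymous differences: 3 → different protein.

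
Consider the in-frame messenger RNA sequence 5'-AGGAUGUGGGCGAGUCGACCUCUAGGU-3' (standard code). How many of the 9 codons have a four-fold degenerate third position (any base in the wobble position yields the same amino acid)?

Codon 1 AGG (Arg): third position 2-fold.
Codon 2 AUG (Met): third position 1-fold.
Codon 3 UGG (Trp): third position 1-fold.
Codon 4 GCG (Ala): third position 4-fold.
Codon 5 AGU (Ser): third position 2-fold.
Codon 6 CGA (Arg): third position 4-fold.
Codon 7 CCU (Pro): third position 4-fold.
Codon 8 CUA (Leu): third position 4-fold.
Codon 9 GGU (Gly): third position 4-fold.
Four-fold degenerate third positions: 5.

5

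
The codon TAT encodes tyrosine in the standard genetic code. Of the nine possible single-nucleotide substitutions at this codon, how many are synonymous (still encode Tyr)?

1

Position 1: none → 0 synonymous.
Position 2: none → 0 synonymous.
Position 3: TAC → 1 synonymous.
Total: 0 + 0 + 1 = 1.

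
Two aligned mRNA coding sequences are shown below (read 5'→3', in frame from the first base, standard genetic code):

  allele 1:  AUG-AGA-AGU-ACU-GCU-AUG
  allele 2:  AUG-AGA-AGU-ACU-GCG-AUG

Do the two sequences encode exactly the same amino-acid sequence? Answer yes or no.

Codon 1: AUG Met / AUG Met — identical.
Codon 2: AGA Arg / AGA Arg — identical.
Codon 3: AGU Ser / AGU Ser — identical.
Codon 4: ACU Thr / ACU Thr — identical.
Codon 5: GCU Ala / GCG Ala — synonymous.
Codon 6: AUG Met / AUG Met — identical.
Nonsynonymous differences: 0 → same protein.

yes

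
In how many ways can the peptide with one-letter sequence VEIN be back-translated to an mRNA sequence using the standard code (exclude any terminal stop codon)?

48

Val: 4 codons.
Glu: 2 codons.
Ile: 3 codons.
Asn: 2 codons.
4 × 2 × 3 × 2 = 48.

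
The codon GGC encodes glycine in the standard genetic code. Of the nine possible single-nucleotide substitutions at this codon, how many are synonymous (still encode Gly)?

3

Position 1: none → 0 synonymous.
Position 2: none → 0 synonymous.
Position 3: GGU, GGA, GGG → 3 synonymous.
Total: 0 + 0 + 3 = 3.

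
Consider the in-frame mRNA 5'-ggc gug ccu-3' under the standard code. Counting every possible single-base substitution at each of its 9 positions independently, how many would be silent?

9

Codon 1 (GGC, Gly): 3 synonymous substitutions.
Codon 2 (GUG, Val): 3 synonymous substitutions.
Codon 3 (CCU, Pro): 3 synonymous substitutions.
Total: 3 + 3 + 3 = 9.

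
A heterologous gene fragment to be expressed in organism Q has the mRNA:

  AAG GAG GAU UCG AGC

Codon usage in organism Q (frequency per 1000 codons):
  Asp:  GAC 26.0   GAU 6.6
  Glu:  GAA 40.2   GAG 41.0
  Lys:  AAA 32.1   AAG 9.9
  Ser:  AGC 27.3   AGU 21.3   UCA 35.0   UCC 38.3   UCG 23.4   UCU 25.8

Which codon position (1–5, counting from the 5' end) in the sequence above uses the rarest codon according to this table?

3

Codon 1 AAG (Lys): 9.9 per 1000.
Codon 2 GAG (Glu): 41.0 per 1000.
Codon 3 GAU (Asp): 6.6 per 1000.
Codon 4 UCG (Ser): 23.4 per 1000.
Codon 5 AGC (Ser): 27.3 per 1000.
Lowest frequency is 6.6 at codon 3.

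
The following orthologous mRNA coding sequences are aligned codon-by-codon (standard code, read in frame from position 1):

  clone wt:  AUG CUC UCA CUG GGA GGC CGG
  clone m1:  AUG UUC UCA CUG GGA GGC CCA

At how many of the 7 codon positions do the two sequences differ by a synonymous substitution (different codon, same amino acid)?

0

Codon 1: AUG Met / AUG Met — identical.
Codon 2: CUC Leu / UUC Phe — nonsynonymous.
Codon 3: UCA Ser / UCA Ser — identical.
Codon 4: CUG Leu / CUG Leu — identical.
Codon 5: GGA Gly / GGA Gly — identical.
Codon 6: GGC Gly / GGC Gly — identical.
Codon 7: CGG Arg / CCA Pro — nonsynonymous.
Synonymous differences: 0.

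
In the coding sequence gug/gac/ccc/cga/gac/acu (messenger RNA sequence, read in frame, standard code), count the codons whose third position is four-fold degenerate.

Codon 1 GUG (Val): third position 4-fold.
Codon 2 GAC (Asp): third position 2-fold.
Codon 3 CCC (Pro): third position 4-fold.
Codon 4 CGA (Arg): third position 4-fold.
Codon 5 GAC (Asp): third position 2-fold.
Codon 6 ACU (Thr): third position 4-fold.
Four-fold degenerate third positions: 4.

4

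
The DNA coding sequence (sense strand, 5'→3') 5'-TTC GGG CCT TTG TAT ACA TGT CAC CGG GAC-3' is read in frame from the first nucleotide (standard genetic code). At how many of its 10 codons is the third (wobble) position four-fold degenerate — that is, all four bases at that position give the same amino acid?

4

Codon 1 TTC (Phe): third position 2-fold.
Codon 2 GGG (Gly): third position 4-fold.
Codon 3 CCT (Pro): third position 4-fold.
Codon 4 TTG (Leu): third position 2-fold.
Codon 5 TAT (Tyr): third position 2-fold.
Codon 6 ACA (Thr): third position 4-fold.
Codon 7 TGT (Cys): third position 2-fold.
Codon 8 CAC (His): third position 2-fold.
Codon 9 CGG (Arg): third position 4-fold.
Codon 10 GAC (Asp): third position 2-fold.
Four-fold degenerate third positions: 4.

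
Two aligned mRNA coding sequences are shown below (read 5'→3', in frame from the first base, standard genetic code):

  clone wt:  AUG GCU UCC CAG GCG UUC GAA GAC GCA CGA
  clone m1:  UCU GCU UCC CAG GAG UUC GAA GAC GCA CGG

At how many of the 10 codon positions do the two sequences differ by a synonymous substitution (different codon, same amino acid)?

1

Codon 1: AUG Met / UCU Ser — nonsynonymous.
Codon 2: GCU Ala / GCU Ala — identical.
Codon 3: UCC Ser / UCC Ser — identical.
Codon 4: CAG Gln / CAG Gln — identical.
Codon 5: GCG Ala / GAG Glu — nonsynonymous.
Codon 6: UUC Phe / UUC Phe — identical.
Codon 7: GAA Glu / GAA Glu — identical.
Codon 8: GAC Asp / GAC Asp — identical.
Codon 9: GCA Ala / GCA Ala — identical.
Codon 10: CGA Arg / CGG Arg — synonymous.
Synonymous differences: 1.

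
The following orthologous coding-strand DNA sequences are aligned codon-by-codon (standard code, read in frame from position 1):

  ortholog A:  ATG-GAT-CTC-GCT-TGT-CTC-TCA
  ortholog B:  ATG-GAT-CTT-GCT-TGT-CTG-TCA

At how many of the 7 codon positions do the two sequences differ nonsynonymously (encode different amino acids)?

0

Codon 1: ATG Met / ATG Met — identical.
Codon 2: GAT Asp / GAT Asp — identical.
Codon 3: CTC Leu / CTT Leu — synonymous.
Codon 4: GCT Ala / GCT Ala — identical.
Codon 5: TGT Cys / TGT Cys — identical.
Codon 6: CTC Leu / CTG Leu — synonymous.
Codon 7: TCA Ser / TCA Ser — identical.
Nonsynonymous differences: 0.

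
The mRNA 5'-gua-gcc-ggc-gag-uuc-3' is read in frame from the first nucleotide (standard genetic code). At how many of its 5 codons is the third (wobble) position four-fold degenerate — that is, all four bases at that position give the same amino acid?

Codon 1 GUA (Val): third position 4-fold.
Codon 2 GCC (Ala): third position 4-fold.
Codon 3 GGC (Gly): third position 4-fold.
Codon 4 GAG (Glu): third position 2-fold.
Codon 5 UUC (Phe): third position 2-fold.
Four-fold degenerate third positions: 3.

3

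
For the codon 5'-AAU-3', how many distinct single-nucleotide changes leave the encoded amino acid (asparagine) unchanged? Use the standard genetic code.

1

Position 1: none → 0 synonymous.
Position 2: none → 0 synonymous.
Position 3: AAC → 1 synonymous.
Total: 0 + 0 + 1 = 1.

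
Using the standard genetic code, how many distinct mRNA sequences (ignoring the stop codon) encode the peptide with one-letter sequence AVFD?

64

Ala: 4 codons.
Val: 4 codons.
Phe: 2 codons.
Asp: 2 codons.
4 × 4 × 2 × 2 = 64.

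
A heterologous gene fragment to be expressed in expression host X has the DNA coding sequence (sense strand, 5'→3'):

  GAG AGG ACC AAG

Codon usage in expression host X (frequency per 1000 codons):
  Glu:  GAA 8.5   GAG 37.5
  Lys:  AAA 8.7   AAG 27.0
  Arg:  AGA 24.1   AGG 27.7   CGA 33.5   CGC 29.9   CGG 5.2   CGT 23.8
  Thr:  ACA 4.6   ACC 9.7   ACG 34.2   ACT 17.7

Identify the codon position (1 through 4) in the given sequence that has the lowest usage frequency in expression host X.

3

Codon 1 GAG (Glu): 37.5 per 1000.
Codon 2 AGG (Arg): 27.7 per 1000.
Codon 3 ACC (Thr): 9.7 per 1000.
Codon 4 AAG (Lys): 27.0 per 1000.
Lowest frequency is 9.7 at codon 3.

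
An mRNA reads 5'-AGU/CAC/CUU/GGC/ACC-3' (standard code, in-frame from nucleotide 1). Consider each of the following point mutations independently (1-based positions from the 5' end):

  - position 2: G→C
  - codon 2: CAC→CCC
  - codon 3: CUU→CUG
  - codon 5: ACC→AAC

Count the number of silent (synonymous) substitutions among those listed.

1

Codon 1: AGU (Ser) → ACU (Thr) — missense.
Codon 2: CAC (His) → CCC (Pro) — missense.
Codon 3: CUU (Leu) → CUG (Leu) — synonymous.
Codon 5: ACC (Thr) → AAC (Asn) — missense.
Synonymous: 1 of 4.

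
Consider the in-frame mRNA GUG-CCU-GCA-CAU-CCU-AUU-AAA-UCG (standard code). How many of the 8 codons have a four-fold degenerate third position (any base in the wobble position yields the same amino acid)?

5

Codon 1 GUG (Val): third position 4-fold.
Codon 2 CCU (Pro): third position 4-fold.
Codon 3 GCA (Ala): third position 4-fold.
Codon 4 CAU (His): third position 2-fold.
Codon 5 CCU (Pro): third position 4-fold.
Codon 6 AUU (Ile): third position 3-fold.
Codon 7 AAA (Lys): third position 2-fold.
Codon 8 UCG (Ser): third position 4-fold.
Four-fold degenerate third positions: 5.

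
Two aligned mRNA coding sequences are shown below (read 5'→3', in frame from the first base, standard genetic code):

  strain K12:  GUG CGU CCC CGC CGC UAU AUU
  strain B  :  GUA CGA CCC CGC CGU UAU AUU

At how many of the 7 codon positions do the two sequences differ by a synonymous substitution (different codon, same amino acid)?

3

Codon 1: GUG Val / GUA Val — synonymous.
Codon 2: CGU Arg / CGA Arg — synonymous.
Codon 3: CCC Pro / CCC Pro — identical.
Codon 4: CGC Arg / CGC Arg — identical.
Codon 5: CGC Arg / CGU Arg — synonymous.
Codon 6: UAU Tyr / UAU Tyr — identical.
Codon 7: AUU Ile / AUU Ile — identical.
Synonymous differences: 3.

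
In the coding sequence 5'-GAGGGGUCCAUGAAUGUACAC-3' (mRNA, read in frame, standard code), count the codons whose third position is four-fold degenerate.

Codon 1 GAG (Glu): third position 2-fold.
Codon 2 GGG (Gly): third position 4-fold.
Codon 3 UCC (Ser): third position 4-fold.
Codon 4 AUG (Met): third position 1-fold.
Codon 5 AAU (Asn): third position 2-fold.
Codon 6 GUA (Val): third position 4-fold.
Codon 7 CAC (His): third position 2-fold.
Four-fold degenerate third positions: 3.

3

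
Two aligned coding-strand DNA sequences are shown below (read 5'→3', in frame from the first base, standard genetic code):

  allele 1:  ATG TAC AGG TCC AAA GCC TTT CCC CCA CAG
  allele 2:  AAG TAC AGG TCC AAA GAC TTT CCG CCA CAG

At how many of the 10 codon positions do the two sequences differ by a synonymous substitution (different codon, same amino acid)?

1

Codon 1: ATG Met / AAG Lys — nonsynonymous.
Codon 2: TAC Tyr / TAC Tyr — identical.
Codon 3: AGG Arg / AGG Arg — identical.
Codon 4: TCC Ser / TCC Ser — identical.
Codon 5: AAA Lys / AAA Lys — identical.
Codon 6: GCC Ala / GAC Asp — nonsynonymous.
Codon 7: TTT Phe / TTT Phe — identical.
Codon 8: CCC Pro / CCG Pro — synonymous.
Codon 9: CCA Pro / CCA Pro — identical.
Codon 10: CAG Gln / CAG Gln — identical.
Synonymous differences: 1.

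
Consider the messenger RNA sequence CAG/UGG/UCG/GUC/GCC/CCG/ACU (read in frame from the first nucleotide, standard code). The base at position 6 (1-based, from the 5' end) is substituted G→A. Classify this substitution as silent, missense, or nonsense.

nonsense

Position 6 falls in codon 2: UGG → Trp.
After the substitution the codon is UGA → Stop.
The new codon is a stop codon, so this is a nonsense mutation.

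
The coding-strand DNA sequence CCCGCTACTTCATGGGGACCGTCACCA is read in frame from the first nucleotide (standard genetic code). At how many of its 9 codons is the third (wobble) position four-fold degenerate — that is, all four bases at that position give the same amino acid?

Codon 1 CCC (Pro): third position 4-fold.
Codon 2 GCT (Ala): third position 4-fold.
Codon 3 ACT (Thr): third position 4-fold.
Codon 4 TCA (Ser): third position 4-fold.
Codon 5 TGG (Trp): third position 1-fold.
Codon 6 GGA (Gly): third position 4-fold.
Codon 7 CCG (Pro): third position 4-fold.
Codon 8 TCA (Ser): third position 4-fold.
Codon 9 CCA (Pro): third position 4-fold.
Four-fold degenerate third positions: 8.

8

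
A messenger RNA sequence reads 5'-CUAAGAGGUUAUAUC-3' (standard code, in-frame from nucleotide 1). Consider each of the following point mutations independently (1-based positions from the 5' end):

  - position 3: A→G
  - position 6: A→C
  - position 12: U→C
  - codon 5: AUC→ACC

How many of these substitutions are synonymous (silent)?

Codon 1: CUA (Leu) → CUG (Leu) — synonymous.
Codon 2: AGA (Arg) → AGC (Ser) — missense.
Codon 4: UAU (Tyr) → UAC (Tyr) — synonymous.
Codon 5: AUC (Ile) → ACC (Thr) — missense.
Synonymous: 2 of 4.

2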